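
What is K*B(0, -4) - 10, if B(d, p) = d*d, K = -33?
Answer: -10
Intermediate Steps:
B(d, p) = d²
K*B(0, -4) - 10 = -33*0² - 10 = -33*0 - 10 = 0 - 10 = -10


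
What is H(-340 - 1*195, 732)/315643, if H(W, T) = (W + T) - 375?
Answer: -178/315643 ≈ -0.00056393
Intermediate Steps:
H(W, T) = -375 + T + W (H(W, T) = (T + W) - 375 = -375 + T + W)
H(-340 - 1*195, 732)/315643 = (-375 + 732 + (-340 - 1*195))/315643 = (-375 + 732 + (-340 - 195))*(1/315643) = (-375 + 732 - 535)*(1/315643) = -178*1/315643 = -178/315643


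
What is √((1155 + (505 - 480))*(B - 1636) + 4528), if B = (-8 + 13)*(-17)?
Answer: 2*I*√506563 ≈ 1423.5*I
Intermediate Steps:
B = -85 (B = 5*(-17) = -85)
√((1155 + (505 - 480))*(B - 1636) + 4528) = √((1155 + (505 - 480))*(-85 - 1636) + 4528) = √((1155 + 25)*(-1721) + 4528) = √(1180*(-1721) + 4528) = √(-2030780 + 4528) = √(-2026252) = 2*I*√506563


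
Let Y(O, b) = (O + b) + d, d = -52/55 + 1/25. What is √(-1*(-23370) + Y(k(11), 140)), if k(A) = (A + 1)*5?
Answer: √71296511/55 ≈ 153.52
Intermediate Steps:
k(A) = 5 + 5*A (k(A) = (1 + A)*5 = 5 + 5*A)
d = -249/275 (d = -52*1/55 + 1*(1/25) = -52/55 + 1/25 = -249/275 ≈ -0.90545)
Y(O, b) = -249/275 + O + b (Y(O, b) = (O + b) - 249/275 = -249/275 + O + b)
√(-1*(-23370) + Y(k(11), 140)) = √(-1*(-23370) + (-249/275 + (5 + 5*11) + 140)) = √(23370 + (-249/275 + (5 + 55) + 140)) = √(23370 + (-249/275 + 60 + 140)) = √(23370 + 54751/275) = √(6481501/275) = √71296511/55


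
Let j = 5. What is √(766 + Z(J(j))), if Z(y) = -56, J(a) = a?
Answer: √710 ≈ 26.646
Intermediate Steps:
√(766 + Z(J(j))) = √(766 - 56) = √710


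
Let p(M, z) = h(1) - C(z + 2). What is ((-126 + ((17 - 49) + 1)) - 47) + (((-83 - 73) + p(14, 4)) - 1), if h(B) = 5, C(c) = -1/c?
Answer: -2135/6 ≈ -355.83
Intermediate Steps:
p(M, z) = 5 + 1/(2 + z) (p(M, z) = 5 - (-1)/(z + 2) = 5 - (-1)/(2 + z) = 5 + 1/(2 + z))
((-126 + ((17 - 49) + 1)) - 47) + (((-83 - 73) + p(14, 4)) - 1) = ((-126 + ((17 - 49) + 1)) - 47) + (((-83 - 73) + (11 + 5*4)/(2 + 4)) - 1) = ((-126 + (-32 + 1)) - 47) + ((-156 + (11 + 20)/6) - 1) = ((-126 - 31) - 47) + ((-156 + (⅙)*31) - 1) = (-157 - 47) + ((-156 + 31/6) - 1) = -204 + (-905/6 - 1) = -204 - 911/6 = -2135/6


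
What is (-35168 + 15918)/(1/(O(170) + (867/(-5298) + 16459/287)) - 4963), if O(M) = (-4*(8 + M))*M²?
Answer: 2607289370487250/672206604979477 ≈ 3.8787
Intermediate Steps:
O(M) = M²*(-32 - 4*M) (O(M) = (-32 - 4*M)*M² = M²*(-32 - 4*M))
(-35168 + 15918)/(1/(O(170) + (867/(-5298) + 16459/287)) - 4963) = (-35168 + 15918)/(1/(4*170²*(-8 - 1*170) + (867/(-5298) + 16459/287)) - 4963) = -19250/(1/(4*28900*(-8 - 170) + (867*(-1/5298) + 16459*(1/287))) - 4963) = -19250/(1/(4*28900*(-178) + (-289/1766 + 16459/287)) - 4963) = -19250/(1/(-20576800 + 28983651/506842) - 4963) = -19250/(1/(-10429157481949/506842) - 4963) = -19250/(-506842/10429157481949 - 4963) = -19250/(-51759908583419729/10429157481949) = -19250*(-10429157481949/51759908583419729) = 2607289370487250/672206604979477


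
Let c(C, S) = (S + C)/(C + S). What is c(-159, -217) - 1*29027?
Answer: -29026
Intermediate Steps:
c(C, S) = 1 (c(C, S) = (C + S)/(C + S) = 1)
c(-159, -217) - 1*29027 = 1 - 1*29027 = 1 - 29027 = -29026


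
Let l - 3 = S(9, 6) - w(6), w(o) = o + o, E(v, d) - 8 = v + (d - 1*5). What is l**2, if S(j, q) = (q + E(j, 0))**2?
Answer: 99225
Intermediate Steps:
E(v, d) = 3 + d + v (E(v, d) = 8 + (v + (d - 1*5)) = 8 + (v + (d - 5)) = 8 + (v + (-5 + d)) = 8 + (-5 + d + v) = 3 + d + v)
w(o) = 2*o
S(j, q) = (3 + j + q)**2 (S(j, q) = (q + (3 + 0 + j))**2 = (q + (3 + j))**2 = (3 + j + q)**2)
l = 315 (l = 3 + ((3 + 9 + 6)**2 - 2*6) = 3 + (18**2 - 1*12) = 3 + (324 - 12) = 3 + 312 = 315)
l**2 = 315**2 = 99225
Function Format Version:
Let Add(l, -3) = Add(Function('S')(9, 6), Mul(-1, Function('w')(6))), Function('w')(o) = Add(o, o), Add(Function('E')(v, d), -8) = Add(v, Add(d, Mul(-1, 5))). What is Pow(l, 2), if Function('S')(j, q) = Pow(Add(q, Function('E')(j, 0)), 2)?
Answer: 99225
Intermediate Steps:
Function('E')(v, d) = Add(3, d, v) (Function('E')(v, d) = Add(8, Add(v, Add(d, Mul(-1, 5)))) = Add(8, Add(v, Add(d, -5))) = Add(8, Add(v, Add(-5, d))) = Add(8, Add(-5, d, v)) = Add(3, d, v))
Function('w')(o) = Mul(2, o)
Function('S')(j, q) = Pow(Add(3, j, q), 2) (Function('S')(j, q) = Pow(Add(q, Add(3, 0, j)), 2) = Pow(Add(q, Add(3, j)), 2) = Pow(Add(3, j, q), 2))
l = 315 (l = Add(3, Add(Pow(Add(3, 9, 6), 2), Mul(-1, Mul(2, 6)))) = Add(3, Add(Pow(18, 2), Mul(-1, 12))) = Add(3, Add(324, -12)) = Add(3, 312) = 315)
Pow(l, 2) = Pow(315, 2) = 99225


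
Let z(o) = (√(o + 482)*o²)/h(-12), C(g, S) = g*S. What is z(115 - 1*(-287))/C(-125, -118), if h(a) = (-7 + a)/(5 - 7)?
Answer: 323208*√221/140125 ≈ 34.290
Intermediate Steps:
h(a) = 7/2 - a/2 (h(a) = (-7 + a)/(-2) = (-7 + a)*(-½) = 7/2 - a/2)
C(g, S) = S*g
z(o) = 2*o²*√(482 + o)/19 (z(o) = (√(o + 482)*o²)/(7/2 - ½*(-12)) = (√(482 + o)*o²)/(7/2 + 6) = (o²*√(482 + o))/(19/2) = (o²*√(482 + o))*(2/19) = 2*o²*√(482 + o)/19)
z(115 - 1*(-287))/C(-125, -118) = (2*(115 - 1*(-287))²*√(482 + (115 - 1*(-287)))/19)/((-118*(-125))) = (2*(115 + 287)²*√(482 + (115 + 287))/19)/14750 = ((2/19)*402²*√(482 + 402))*(1/14750) = ((2/19)*161604*√884)*(1/14750) = ((2/19)*161604*(2*√221))*(1/14750) = (646416*√221/19)*(1/14750) = 323208*√221/140125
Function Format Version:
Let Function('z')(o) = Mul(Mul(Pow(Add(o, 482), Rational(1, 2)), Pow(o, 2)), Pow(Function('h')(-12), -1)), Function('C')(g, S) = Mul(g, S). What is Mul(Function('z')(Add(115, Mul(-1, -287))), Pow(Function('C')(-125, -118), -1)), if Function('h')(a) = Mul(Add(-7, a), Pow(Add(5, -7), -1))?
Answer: Mul(Rational(323208, 140125), Pow(221, Rational(1, 2))) ≈ 34.290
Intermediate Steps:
Function('h')(a) = Add(Rational(7, 2), Mul(Rational(-1, 2), a)) (Function('h')(a) = Mul(Add(-7, a), Pow(-2, -1)) = Mul(Add(-7, a), Rational(-1, 2)) = Add(Rational(7, 2), Mul(Rational(-1, 2), a)))
Function('C')(g, S) = Mul(S, g)
Function('z')(o) = Mul(Rational(2, 19), Pow(o, 2), Pow(Add(482, o), Rational(1, 2))) (Function('z')(o) = Mul(Mul(Pow(Add(o, 482), Rational(1, 2)), Pow(o, 2)), Pow(Add(Rational(7, 2), Mul(Rational(-1, 2), -12)), -1)) = Mul(Mul(Pow(Add(482, o), Rational(1, 2)), Pow(o, 2)), Pow(Add(Rational(7, 2), 6), -1)) = Mul(Mul(Pow(o, 2), Pow(Add(482, o), Rational(1, 2))), Pow(Rational(19, 2), -1)) = Mul(Mul(Pow(o, 2), Pow(Add(482, o), Rational(1, 2))), Rational(2, 19)) = Mul(Rational(2, 19), Pow(o, 2), Pow(Add(482, o), Rational(1, 2))))
Mul(Function('z')(Add(115, Mul(-1, -287))), Pow(Function('C')(-125, -118), -1)) = Mul(Mul(Rational(2, 19), Pow(Add(115, Mul(-1, -287)), 2), Pow(Add(482, Add(115, Mul(-1, -287))), Rational(1, 2))), Pow(Mul(-118, -125), -1)) = Mul(Mul(Rational(2, 19), Pow(Add(115, 287), 2), Pow(Add(482, Add(115, 287)), Rational(1, 2))), Pow(14750, -1)) = Mul(Mul(Rational(2, 19), Pow(402, 2), Pow(Add(482, 402), Rational(1, 2))), Rational(1, 14750)) = Mul(Mul(Rational(2, 19), 161604, Pow(884, Rational(1, 2))), Rational(1, 14750)) = Mul(Mul(Rational(2, 19), 161604, Mul(2, Pow(221, Rational(1, 2)))), Rational(1, 14750)) = Mul(Mul(Rational(646416, 19), Pow(221, Rational(1, 2))), Rational(1, 14750)) = Mul(Rational(323208, 140125), Pow(221, Rational(1, 2)))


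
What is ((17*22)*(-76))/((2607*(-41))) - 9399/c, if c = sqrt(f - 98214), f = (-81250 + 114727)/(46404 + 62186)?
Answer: 2584/9717 + 3133*I*sqrt(23635000840530)/507858323 ≈ 0.26593 + 29.991*I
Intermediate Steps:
f = 33477/108590 ≈ 0.30829
c = 7*I*sqrt(23635000840530)/108590 (c = sqrt(33477/108590 - 98214) = sqrt(-10665024783/108590) = 7*I*sqrt(23635000840530)/108590 ≈ 313.39*I)
((17*22)*(-76))/((2607*(-41))) - 9399/c = ((17*22)*(-76))/((2607*(-41))) - 9399*(-I*sqrt(23635000840530)/1523574969) = (374*(-76))/(-106887) - (-3133)*I*sqrt(23635000840530)/507858323 = -28424*(-1/106887) + 3133*I*sqrt(23635000840530)/507858323 = 2584/9717 + 3133*I*sqrt(23635000840530)/507858323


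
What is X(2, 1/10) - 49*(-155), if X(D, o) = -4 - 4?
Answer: 7587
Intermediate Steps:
X(D, o) = -8
X(2, 1/10) - 49*(-155) = -8 - 49*(-155) = -8 + 7595 = 7587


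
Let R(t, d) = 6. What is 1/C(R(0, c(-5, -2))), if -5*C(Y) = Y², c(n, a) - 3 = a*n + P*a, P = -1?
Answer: -5/36 ≈ -0.13889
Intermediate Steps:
c(n, a) = 3 - a + a*n (c(n, a) = 3 + (a*n - a) = 3 + (-a + a*n) = 3 - a + a*n)
C(Y) = -Y²/5
1/C(R(0, c(-5, -2))) = 1/(-⅕*6²) = 1/(-⅕*36) = 1/(-36/5) = -5/36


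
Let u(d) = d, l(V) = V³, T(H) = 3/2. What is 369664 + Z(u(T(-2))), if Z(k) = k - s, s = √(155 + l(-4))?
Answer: 739331/2 - √91 ≈ 3.6966e+5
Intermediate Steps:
T(H) = 3/2 (T(H) = 3*(½) = 3/2)
s = √91 (s = √(155 + (-4)³) = √(155 - 64) = √91 ≈ 9.5394)
Z(k) = k - √91
369664 + Z(u(T(-2))) = 369664 + (3/2 - √91) = 739331/2 - √91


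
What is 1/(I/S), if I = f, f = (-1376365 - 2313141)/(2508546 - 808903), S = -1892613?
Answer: 3216766437159/3689506 ≈ 8.7187e+5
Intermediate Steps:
f = -3689506/1699643 ≈ -2.1708
I = -3689506/1699643 ≈ -2.1708
1/(I/S) = 1/(-3689506/1699643/(-1892613)) = 1/(-3689506/1699643*(-1/1892613)) = 1/(3689506/3216766437159) = 3216766437159/3689506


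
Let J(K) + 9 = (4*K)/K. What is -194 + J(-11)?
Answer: -199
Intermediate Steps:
J(K) = -5 (J(K) = -9 + (4*K)/K = -9 + 4 = -5)
-194 + J(-11) = -194 - 5 = -199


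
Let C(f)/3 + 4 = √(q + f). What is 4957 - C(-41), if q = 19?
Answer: 4969 - 3*I*√22 ≈ 4969.0 - 14.071*I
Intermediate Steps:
C(f) = -12 + 3*√(19 + f)
4957 - C(-41) = 4957 - (-12 + 3*√(19 - 41)) = 4957 - (-12 + 3*√(-22)) = 4957 - (-12 + 3*(I*√22)) = 4957 - (-12 + 3*I*√22) = 4957 + (12 - 3*I*√22) = 4969 - 3*I*√22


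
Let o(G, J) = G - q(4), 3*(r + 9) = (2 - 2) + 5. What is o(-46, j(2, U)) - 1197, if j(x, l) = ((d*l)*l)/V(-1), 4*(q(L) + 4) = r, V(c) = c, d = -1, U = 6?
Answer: -7423/6 ≈ -1237.2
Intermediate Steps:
r = -22/3 (r = -9 + ((2 - 2) + 5)/3 = -9 + (0 + 5)/3 = -9 + (⅓)*5 = -9 + 5/3 = -22/3 ≈ -7.3333)
q(L) = -35/6 (q(L) = -4 + (¼)*(-22/3) = -4 - 11/6 = -35/6)
j(x, l) = l² (j(x, l) = ((-l)*l)/(-1) = -l²*(-1) = l²)
o(G, J) = 35/6 + G (o(G, J) = G - 1*(-35/6) = G + 35/6 = 35/6 + G)
o(-46, j(2, U)) - 1197 = (35/6 - 46) - 1197 = -241/6 - 1197 = -7423/6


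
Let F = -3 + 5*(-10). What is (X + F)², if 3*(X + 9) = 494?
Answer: 94864/9 ≈ 10540.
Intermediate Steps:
X = 467/3 (X = -9 + (⅓)*494 = -9 + 494/3 = 467/3 ≈ 155.67)
F = -53 (F = -3 - 50 = -53)
(X + F)² = (467/3 - 53)² = (308/3)² = 94864/9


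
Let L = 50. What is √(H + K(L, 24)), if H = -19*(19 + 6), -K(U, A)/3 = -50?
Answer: 5*I*√13 ≈ 18.028*I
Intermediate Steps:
K(U, A) = 150 (K(U, A) = -3*(-50) = 150)
H = -475 (H = -19*25 = -475)
√(H + K(L, 24)) = √(-475 + 150) = √(-325) = 5*I*√13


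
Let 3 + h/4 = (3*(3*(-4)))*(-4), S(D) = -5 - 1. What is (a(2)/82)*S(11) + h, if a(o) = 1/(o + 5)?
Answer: 161865/287 ≈ 563.99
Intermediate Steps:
S(D) = -6
a(o) = 1/(5 + o)
h = 564 (h = -12 + 4*((3*(3*(-4)))*(-4)) = -12 + 4*((3*(-12))*(-4)) = -12 + 4*(-36*(-4)) = -12 + 4*144 = -12 + 576 = 564)
(a(2)/82)*S(11) + h = (1/((5 + 2)*82))*(-6) + 564 = ((1/82)/7)*(-6) + 564 = ((1/7)*(1/82))*(-6) + 564 = (1/574)*(-6) + 564 = -3/287 + 564 = 161865/287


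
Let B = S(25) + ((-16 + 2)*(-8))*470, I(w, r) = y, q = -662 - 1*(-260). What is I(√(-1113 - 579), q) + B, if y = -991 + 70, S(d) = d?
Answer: 51744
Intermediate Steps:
q = -402 (q = -662 + 260 = -402)
y = -921
I(w, r) = -921
B = 52665 (B = 25 + ((-16 + 2)*(-8))*470 = 25 - 14*(-8)*470 = 25 + 112*470 = 25 + 52640 = 52665)
I(√(-1113 - 579), q) + B = -921 + 52665 = 51744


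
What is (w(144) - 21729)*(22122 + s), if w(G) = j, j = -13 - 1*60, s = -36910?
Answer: 322407976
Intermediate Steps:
j = -73 (j = -13 - 60 = -73)
w(G) = -73
(w(144) - 21729)*(22122 + s) = (-73 - 21729)*(22122 - 36910) = -21802*(-14788) = 322407976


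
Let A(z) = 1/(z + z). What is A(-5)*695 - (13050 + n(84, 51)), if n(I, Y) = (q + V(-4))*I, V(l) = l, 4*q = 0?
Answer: -25567/2 ≈ -12784.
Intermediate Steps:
q = 0 (q = (¼)*0 = 0)
A(z) = 1/(2*z)
n(I, Y) = -4*I (n(I, Y) = (0 - 4)*I = -4*I)
A(-5)*695 - (13050 + n(84, 51)) = ((½)/(-5))*695 - (13050 - 4*84) = ((½)*(-⅕))*695 - (13050 - 336) = -⅒*695 - 1*12714 = -139/2 - 12714 = -25567/2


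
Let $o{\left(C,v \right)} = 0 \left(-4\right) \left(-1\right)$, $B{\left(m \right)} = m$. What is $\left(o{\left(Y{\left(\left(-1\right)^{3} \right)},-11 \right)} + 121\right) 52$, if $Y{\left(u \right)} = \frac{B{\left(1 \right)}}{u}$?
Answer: $6292$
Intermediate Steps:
$Y{\left(u \right)} = \frac{1}{u}$ ($Y{\left(u \right)} = 1 \frac{1}{u} = \frac{1}{u}$)
$o{\left(C,v \right)} = 0$ ($o{\left(C,v \right)} = 0 \left(-1\right) = 0$)
$\left(o{\left(Y{\left(\left(-1\right)^{3} \right)},-11 \right)} + 121\right) 52 = \left(0 + 121\right) 52 = 121 \cdot 52 = 6292$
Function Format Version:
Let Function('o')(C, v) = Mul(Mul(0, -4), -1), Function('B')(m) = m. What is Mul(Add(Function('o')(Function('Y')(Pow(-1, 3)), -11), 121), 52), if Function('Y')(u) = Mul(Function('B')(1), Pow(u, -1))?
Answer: 6292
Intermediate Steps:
Function('Y')(u) = Pow(u, -1) (Function('Y')(u) = Mul(1, Pow(u, -1)) = Pow(u, -1))
Function('o')(C, v) = 0 (Function('o')(C, v) = Mul(0, -1) = 0)
Mul(Add(Function('o')(Function('Y')(Pow(-1, 3)), -11), 121), 52) = Mul(Add(0, 121), 52) = Mul(121, 52) = 6292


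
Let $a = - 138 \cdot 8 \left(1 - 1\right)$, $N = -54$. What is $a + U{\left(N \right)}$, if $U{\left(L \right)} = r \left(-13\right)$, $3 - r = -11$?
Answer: $-182$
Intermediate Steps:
$r = 14$ ($r = 3 - -11 = 3 + 11 = 14$)
$U{\left(L \right)} = -182$ ($U{\left(L \right)} = 14 \left(-13\right) = -182$)
$a = 0$ ($a = - 138 \cdot 8 \cdot 0 = \left(-138\right) 0 = 0$)
$a + U{\left(N \right)} = 0 - 182 = -182$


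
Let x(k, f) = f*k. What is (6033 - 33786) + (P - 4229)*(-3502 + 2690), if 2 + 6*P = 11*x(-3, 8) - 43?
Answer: 3448013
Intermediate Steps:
P = -103/2 (P = -⅓ + (11*(8*(-3)) - 43)/6 = -⅓ + (11*(-24) - 43)/6 = -⅓ + (-264 - 43)/6 = -⅓ + (⅙)*(-307) = -⅓ - 307/6 = -103/2 ≈ -51.500)
(6033 - 33786) + (P - 4229)*(-3502 + 2690) = (6033 - 33786) + (-103/2 - 4229)*(-3502 + 2690) = -27753 - 8561/2*(-812) = -27753 + 3475766 = 3448013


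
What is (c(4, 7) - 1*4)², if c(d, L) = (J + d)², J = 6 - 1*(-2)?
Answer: 19600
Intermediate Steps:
J = 8 (J = 6 + 2 = 8)
c(d, L) = (8 + d)²
(c(4, 7) - 1*4)² = ((8 + 4)² - 1*4)² = (12² - 4)² = (144 - 4)² = 140² = 19600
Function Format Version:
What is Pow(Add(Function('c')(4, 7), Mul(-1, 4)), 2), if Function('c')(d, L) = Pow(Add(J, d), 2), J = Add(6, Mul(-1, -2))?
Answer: 19600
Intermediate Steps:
J = 8 (J = Add(6, 2) = 8)
Function('c')(d, L) = Pow(Add(8, d), 2)
Pow(Add(Function('c')(4, 7), Mul(-1, 4)), 2) = Pow(Add(Pow(Add(8, 4), 2), Mul(-1, 4)), 2) = Pow(Add(Pow(12, 2), -4), 2) = Pow(Add(144, -4), 2) = Pow(140, 2) = 19600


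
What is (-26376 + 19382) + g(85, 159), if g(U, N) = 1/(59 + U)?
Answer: -1007135/144 ≈ -6994.0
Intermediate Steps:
(-26376 + 19382) + g(85, 159) = (-26376 + 19382) + 1/(59 + 85) = -6994 + 1/144 = -1007135/144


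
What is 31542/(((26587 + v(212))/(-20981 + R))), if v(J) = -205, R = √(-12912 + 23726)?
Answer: -110297117/4397 + 5257*√10814/4397 ≈ -24960.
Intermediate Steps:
R = √10814 ≈ 103.99
31542/(((26587 + v(212))/(-20981 + R))) = 31542/(((26587 - 205)/(-20981 + √10814))) = 31542/((26382/(-20981 + √10814))) = 31542*(-20981/26382 + √10814/26382) = -110297117/4397 + 5257*√10814/4397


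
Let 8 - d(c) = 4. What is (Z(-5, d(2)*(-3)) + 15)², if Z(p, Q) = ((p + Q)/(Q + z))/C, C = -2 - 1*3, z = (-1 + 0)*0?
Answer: 779689/3600 ≈ 216.58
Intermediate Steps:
z = 0 (z = -1*0 = 0)
C = -5 (C = -2 - 3 = -5)
d(c) = 4 (d(c) = 8 - 1*4 = 8 - 4 = 4)
Z(p, Q) = -(Q + p)/(5*Q) (Z(p, Q) = ((p + Q)/(Q + 0))/(-5) = ((Q + p)/Q)*(-⅕) = -(Q + p)/(5*Q))
(Z(-5, d(2)*(-3)) + 15)² = ((-4*(-3) - 1*(-5))/(5*((4*(-3)))) + 15)² = ((⅕)*(-1*(-12) + 5)/(-12) + 15)² = ((⅕)*(-1/12)*(12 + 5) + 15)² = ((⅕)*(-1/12)*17 + 15)² = (-17/60 + 15)² = (883/60)² = 779689/3600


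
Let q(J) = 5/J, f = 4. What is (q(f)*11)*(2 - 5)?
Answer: -165/4 ≈ -41.250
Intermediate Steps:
(q(f)*11)*(2 - 5) = ((5/4)*11)*(2 - 5) = ((5*(1/4))*11)*(-3) = ((5/4)*11)*(-3) = (55/4)*(-3) = -165/4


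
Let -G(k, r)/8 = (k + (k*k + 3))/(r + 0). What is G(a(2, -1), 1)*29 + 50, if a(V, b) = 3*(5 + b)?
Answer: -36838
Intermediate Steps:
a(V, b) = 15 + 3*b
G(k, r) = -8*(3 + k + k²)/r (G(k, r) = -8*(k + (k*k + 3))/(r + 0) = -8*(k + (k² + 3))/r = -8*(k + (3 + k²))/r = -8*(3 + k + k²)/r)
G(a(2, -1), 1)*29 + 50 = (8*(-3 - (15 + 3*(-1)) - (15 + 3*(-1))²)/1)*29 + 50 = (8*1*(-3 - (15 - 3) - (15 - 3)²))*29 + 50 = (8*1*(-3 - 1*12 - 1*12²))*29 + 50 = (8*1*(-3 - 12 - 1*144))*29 + 50 = (8*1*(-3 - 12 - 144))*29 + 50 = (8*1*(-159))*29 + 50 = -1272*29 + 50 = -36888 + 50 = -36838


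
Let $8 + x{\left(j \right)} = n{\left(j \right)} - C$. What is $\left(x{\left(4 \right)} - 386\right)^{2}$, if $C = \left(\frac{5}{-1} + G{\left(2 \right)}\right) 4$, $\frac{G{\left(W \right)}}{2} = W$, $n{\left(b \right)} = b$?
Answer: $148996$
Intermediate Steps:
$G{\left(W \right)} = 2 W$
$C = -4$ ($C = \left(\frac{5}{-1} + 2 \cdot 2\right) 4 = \left(5 \left(-1\right) + 4\right) 4 = \left(-5 + 4\right) 4 = \left(-1\right) 4 = -4$)
$x{\left(j \right)} = -4 + j$ ($x{\left(j \right)} = -8 + \left(j - -4\right) = -8 + \left(j + 4\right) = -8 + \left(4 + j\right) = -4 + j$)
$\left(x{\left(4 \right)} - 386\right)^{2} = \left(\left(-4 + 4\right) - 386\right)^{2} = \left(0 - 386\right)^{2} = \left(-386\right)^{2} = 148996$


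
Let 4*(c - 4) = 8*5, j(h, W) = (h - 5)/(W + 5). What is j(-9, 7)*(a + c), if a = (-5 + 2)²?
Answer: -161/6 ≈ -26.833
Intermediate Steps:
j(h, W) = (-5 + h)/(5 + W)
c = 14 (c = 4 + (8*5)/4 = 4 + (¼)*40 = 4 + 10 = 14)
a = 9 (a = (-3)² = 9)
j(-9, 7)*(a + c) = ((-5 - 9)/(5 + 7))*(9 + 14) = (-14/12)*23 = ((1/12)*(-14))*23 = -7/6*23 = -161/6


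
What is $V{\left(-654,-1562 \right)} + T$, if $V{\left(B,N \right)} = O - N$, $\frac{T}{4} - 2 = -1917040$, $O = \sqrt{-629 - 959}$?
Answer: $-7666590 + 2 i \sqrt{397} \approx -7.6666 \cdot 10^{6} + 39.85 i$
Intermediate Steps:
$O = 2 i \sqrt{397}$ ($O = \sqrt{-1588} = 2 i \sqrt{397} \approx 39.85 i$)
$T = -7668152$ ($T = 8 + 4 \left(-1917040\right) = 8 - 7668160 = -7668152$)
$V{\left(B,N \right)} = - N + 2 i \sqrt{397}$ ($V{\left(B,N \right)} = 2 i \sqrt{397} - N = - N + 2 i \sqrt{397}$)
$V{\left(-654,-1562 \right)} + T = \left(\left(-1\right) \left(-1562\right) + 2 i \sqrt{397}\right) - 7668152 = \left(1562 + 2 i \sqrt{397}\right) - 7668152 = -7666590 + 2 i \sqrt{397}$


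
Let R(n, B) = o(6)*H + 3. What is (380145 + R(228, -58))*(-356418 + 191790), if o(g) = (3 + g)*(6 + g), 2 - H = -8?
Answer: -62760803184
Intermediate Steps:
H = 10 (H = 2 - 1*(-8) = 2 + 8 = 10)
R(n, B) = 1083 (R(n, B) = (18 + 6**2 + 9*6)*10 + 3 = (18 + 36 + 54)*10 + 3 = 108*10 + 3 = 1080 + 3 = 1083)
(380145 + R(228, -58))*(-356418 + 191790) = (380145 + 1083)*(-356418 + 191790) = 381228*(-164628) = -62760803184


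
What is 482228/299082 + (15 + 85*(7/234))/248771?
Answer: 4678813951667/2901714200658 ≈ 1.6124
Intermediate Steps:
482228/299082 + (15 + 85*(7/234))/248771 = 482228*(1/299082) + (15 + 85*(7*(1/234)))*(1/248771) = 241114/149541 + (15 + 85*(7/234))*(1/248771) = 241114/149541 + (15 + 595/234)*(1/248771) = 241114/149541 + (4105/234)*(1/248771) = 241114/149541 + 4105/58212414 = 4678813951667/2901714200658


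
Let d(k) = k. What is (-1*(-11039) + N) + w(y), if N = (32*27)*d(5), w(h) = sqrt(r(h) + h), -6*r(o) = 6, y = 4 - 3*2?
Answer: 15359 + I*sqrt(3) ≈ 15359.0 + 1.732*I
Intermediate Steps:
y = -2 (y = 4 - 6 = -2)
r(o) = -1 (r(o) = -1/6*6 = -1)
w(h) = sqrt(-1 + h)
N = 4320 (N = (32*27)*5 = 864*5 = 4320)
(-1*(-11039) + N) + w(y) = (-1*(-11039) + 4320) + sqrt(-1 - 2) = (11039 + 4320) + sqrt(-3) = 15359 + I*sqrt(3)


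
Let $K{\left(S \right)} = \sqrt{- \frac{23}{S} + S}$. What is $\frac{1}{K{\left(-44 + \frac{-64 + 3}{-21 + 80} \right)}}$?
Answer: $- \frac{i \sqrt{1094140840118}}{6979586} \approx - 0.14987 i$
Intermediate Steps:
$K{\left(S \right)} = \sqrt{S - \frac{23}{S}}$
$\frac{1}{K{\left(-44 + \frac{-64 + 3}{-21 + 80} \right)}} = \frac{1}{\sqrt{\left(-44 + \frac{-64 + 3}{-21 + 80}\right) - \frac{23}{-44 + \frac{-64 + 3}{-21 + 80}}}} = \frac{1}{\sqrt{\left(-44 - \frac{61}{59}\right) - \frac{23}{-44 - \frac{61}{59}}}} = \frac{1}{\sqrt{- \frac{2657}{59} - \frac{23}{- \frac{2657}{59}}}} = \frac{1}{\sqrt{- \frac{2657}{59} - - \frac{1357}{2657}}} = \frac{1}{\sqrt{- \frac{2657}{59} + \frac{1357}{2657}}} = \frac{1}{\sqrt{- \frac{6979586}{156763}}} = \frac{1}{\frac{1}{156763} i \sqrt{1094140840118}} = - \frac{i \sqrt{1094140840118}}{6979586}$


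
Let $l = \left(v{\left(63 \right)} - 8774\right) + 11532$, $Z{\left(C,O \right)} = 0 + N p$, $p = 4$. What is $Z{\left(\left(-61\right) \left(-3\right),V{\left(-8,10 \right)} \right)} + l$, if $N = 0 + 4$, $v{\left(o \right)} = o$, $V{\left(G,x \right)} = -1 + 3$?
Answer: $2837$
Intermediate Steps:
$V{\left(G,x \right)} = 2$
$N = 4$
$Z{\left(C,O \right)} = 16$ ($Z{\left(C,O \right)} = 0 + 4 \cdot 4 = 0 + 16 = 16$)
$l = 2821$ ($l = \left(63 - 8774\right) + 11532 = -8711 + 11532 = 2821$)
$Z{\left(\left(-61\right) \left(-3\right),V{\left(-8,10 \right)} \right)} + l = 16 + 2821 = 2837$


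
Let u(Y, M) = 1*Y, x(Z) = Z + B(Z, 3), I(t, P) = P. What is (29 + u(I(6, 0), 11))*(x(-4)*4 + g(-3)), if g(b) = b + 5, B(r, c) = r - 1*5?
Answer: -1450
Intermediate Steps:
B(r, c) = -5 + r (B(r, c) = r - 5 = -5 + r)
g(b) = 5 + b
x(Z) = -5 + 2*Z (x(Z) = Z + (-5 + Z) = -5 + 2*Z)
u(Y, M) = Y
(29 + u(I(6, 0), 11))*(x(-4)*4 + g(-3)) = (29 + 0)*((-5 + 2*(-4))*4 + (5 - 3)) = 29*((-5 - 8)*4 + 2) = 29*(-13*4 + 2) = 29*(-52 + 2) = 29*(-50) = -1450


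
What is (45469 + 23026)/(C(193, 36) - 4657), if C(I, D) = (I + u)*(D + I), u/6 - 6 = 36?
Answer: 68495/97248 ≈ 0.70433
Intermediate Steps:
u = 252 (u = 36 + 6*36 = 36 + 216 = 252)
C(I, D) = (252 + I)*(D + I) (C(I, D) = (I + 252)*(D + I) = (252 + I)*(D + I))
(45469 + 23026)/(C(193, 36) - 4657) = (45469 + 23026)/((193**2 + 252*36 + 252*193 + 36*193) - 4657) = 68495/((37249 + 9072 + 48636 + 6948) - 4657) = 68495/(101905 - 4657) = 68495/97248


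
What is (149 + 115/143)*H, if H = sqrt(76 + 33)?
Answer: 21422*sqrt(109)/143 ≈ 1564.0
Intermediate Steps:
H = sqrt(109) ≈ 10.440
(149 + 115/143)*H = (149 + 115/143)*sqrt(109) = 21422*sqrt(109)/143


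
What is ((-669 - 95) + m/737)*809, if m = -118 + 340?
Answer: -455342414/737 ≈ -6.1783e+5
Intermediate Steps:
m = 222
((-669 - 95) + m/737)*809 = ((-669 - 95) + 222/737)*809 = (-764 + 222*(1/737))*809 = (-764 + 222/737)*809 = -562846/737*809 = -455342414/737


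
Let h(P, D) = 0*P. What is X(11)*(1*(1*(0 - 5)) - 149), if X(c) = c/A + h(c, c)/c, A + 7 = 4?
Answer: 1694/3 ≈ 564.67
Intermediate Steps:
A = -3 (A = -7 + 4 = -3)
h(P, D) = 0
X(c) = -c/3 (X(c) = c/(-3) + 0/c = c*(-⅓) + 0 = -c/3 + 0 = -c/3)
X(11)*(1*(1*(0 - 5)) - 149) = (-⅓*11)*(1*(1*(0 - 5)) - 149) = -11*(1*(1*(-5)) - 149)/3 = -11*(1*(-5) - 149)/3 = -11*(-5 - 149)/3 = -11/3*(-154) = 1694/3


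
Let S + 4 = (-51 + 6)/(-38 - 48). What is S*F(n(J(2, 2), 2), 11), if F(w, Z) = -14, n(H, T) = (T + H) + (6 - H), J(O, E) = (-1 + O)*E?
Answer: 2093/43 ≈ 48.674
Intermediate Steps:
J(O, E) = E*(-1 + O)
n(H, T) = 6 + T (n(H, T) = (H + T) + (6 - H) = 6 + T)
S = -299/86 (S = -4 + (-51 + 6)/(-38 - 48) = -4 - 45/(-86) = -4 - 45*(-1/86) = -4 + 45/86 = -299/86 ≈ -3.4767)
S*F(n(J(2, 2), 2), 11) = -299/86*(-14) = 2093/43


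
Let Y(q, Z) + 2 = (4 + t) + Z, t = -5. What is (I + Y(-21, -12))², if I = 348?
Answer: 110889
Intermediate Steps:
Y(q, Z) = -3 + Z (Y(q, Z) = -2 + ((4 - 5) + Z) = -2 + (-1 + Z) = -3 + Z)
(I + Y(-21, -12))² = (348 + (-3 - 12))² = (348 - 15)² = 333² = 110889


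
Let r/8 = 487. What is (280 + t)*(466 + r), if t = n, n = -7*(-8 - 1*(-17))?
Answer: 946554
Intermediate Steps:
r = 3896 (r = 8*487 = 3896)
n = -63 (n = -7*(-8 + 17) = -7*9 = -63)
t = -63
(280 + t)*(466 + r) = (280 - 63)*(466 + 3896) = 217*4362 = 946554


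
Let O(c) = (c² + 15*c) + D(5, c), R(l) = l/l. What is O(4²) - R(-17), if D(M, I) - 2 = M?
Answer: 502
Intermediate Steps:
D(M, I) = 2 + M
R(l) = 1
O(c) = 7 + c² + 15*c (O(c) = (c² + 15*c) + (2 + 5) = (c² + 15*c) + 7 = 7 + c² + 15*c)
O(4²) - R(-17) = (7 + (4²)² + 15*4²) - 1*1 = (7 + 16² + 15*16) - 1 = (7 + 256 + 240) - 1 = 503 - 1 = 502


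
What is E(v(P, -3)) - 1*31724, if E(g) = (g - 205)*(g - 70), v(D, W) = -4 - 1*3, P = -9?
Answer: -15400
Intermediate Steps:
v(D, W) = -7 (v(D, W) = -4 - 3 = -7)
E(g) = (-205 + g)*(-70 + g)
E(v(P, -3)) - 1*31724 = (14350 + (-7)**2 - 275*(-7)) - 1*31724 = (14350 + 49 + 1925) - 31724 = 16324 - 31724 = -15400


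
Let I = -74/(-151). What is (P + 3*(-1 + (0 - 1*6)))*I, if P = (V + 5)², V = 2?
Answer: 2072/151 ≈ 13.722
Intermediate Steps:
I = 74/151 (I = -74*(-1/151) = 74/151 ≈ 0.49007)
P = 49 (P = (2 + 5)² = 7² = 49)
(P + 3*(-1 + (0 - 1*6)))*I = (49 + 3*(-1 + (0 - 1*6)))*(74/151) = (49 + 3*(-1 + (0 - 6)))*(74/151) = (49 + 3*(-1 - 6))*(74/151) = (49 + 3*(-7))*(74/151) = (49 - 21)*(74/151) = 28*(74/151) = 2072/151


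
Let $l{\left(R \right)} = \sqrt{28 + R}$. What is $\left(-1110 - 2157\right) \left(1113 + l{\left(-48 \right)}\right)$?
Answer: $-3636171 - 6534 i \sqrt{5} \approx -3.6362 \cdot 10^{6} - 14610.0 i$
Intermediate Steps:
$\left(-1110 - 2157\right) \left(1113 + l{\left(-48 \right)}\right) = \left(-1110 - 2157\right) \left(1113 + \sqrt{28 - 48}\right) = - 3267 \left(1113 + \sqrt{-20}\right) = - 3267 \left(1113 + 2 i \sqrt{5}\right) = -3636171 - 6534 i \sqrt{5}$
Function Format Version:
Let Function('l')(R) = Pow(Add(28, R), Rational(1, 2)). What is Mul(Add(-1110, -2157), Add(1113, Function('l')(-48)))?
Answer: Add(-3636171, Mul(-6534, I, Pow(5, Rational(1, 2)))) ≈ Add(-3.6362e+6, Mul(-14610., I))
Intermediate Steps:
Mul(Add(-1110, -2157), Add(1113, Function('l')(-48))) = Mul(Add(-1110, -2157), Add(1113, Pow(Add(28, -48), Rational(1, 2)))) = Mul(-3267, Add(1113, Pow(-20, Rational(1, 2)))) = Mul(-3267, Add(1113, Mul(2, I, Pow(5, Rational(1, 2))))) = Add(-3636171, Mul(-6534, I, Pow(5, Rational(1, 2))))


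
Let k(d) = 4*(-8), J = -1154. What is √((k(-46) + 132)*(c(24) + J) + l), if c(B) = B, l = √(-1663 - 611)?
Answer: √(-113000 + I*√2274) ≈ 0.0709 + 336.15*I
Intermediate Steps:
l = I*√2274 (l = √(-2274) = I*√2274 ≈ 47.686*I)
k(d) = -32
√((k(-46) + 132)*(c(24) + J) + l) = √((-32 + 132)*(24 - 1154) + I*√2274) = √(100*(-1130) + I*√2274) = √(-113000 + I*√2274)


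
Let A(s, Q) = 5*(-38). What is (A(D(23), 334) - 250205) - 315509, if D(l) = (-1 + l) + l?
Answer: -565904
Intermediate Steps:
D(l) = -1 + 2*l
A(s, Q) = -190
(A(D(23), 334) - 250205) - 315509 = (-190 - 250205) - 315509 = -250395 - 315509 = -565904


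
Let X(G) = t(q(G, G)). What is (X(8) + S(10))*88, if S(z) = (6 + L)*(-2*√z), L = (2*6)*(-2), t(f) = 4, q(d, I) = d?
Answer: 352 + 3168*√10 ≈ 10370.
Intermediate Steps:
L = -24 (L = 12*(-2) = -24)
X(G) = 4
S(z) = 36*√z (S(z) = (6 - 24)*(-2*√z) = -(-36)*√z = 36*√z)
(X(8) + S(10))*88 = (4 + 36*√10)*88 = 352 + 3168*√10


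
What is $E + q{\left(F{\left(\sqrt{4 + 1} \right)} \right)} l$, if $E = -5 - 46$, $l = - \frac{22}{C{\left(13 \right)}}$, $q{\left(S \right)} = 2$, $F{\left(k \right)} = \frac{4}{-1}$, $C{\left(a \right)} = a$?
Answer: $- \frac{707}{13} \approx -54.385$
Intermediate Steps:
$F{\left(k \right)} = -4$ ($F{\left(k \right)} = 4 \left(-1\right) = -4$)
$l = - \frac{22}{13} \approx -1.6923$
$E = -51$
$E + q{\left(F{\left(\sqrt{4 + 1} \right)} \right)} l = -51 + 2 \left(- \frac{22}{13}\right) = -51 - \frac{44}{13} = - \frac{707}{13}$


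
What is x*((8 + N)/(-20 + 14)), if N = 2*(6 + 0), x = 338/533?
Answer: -260/123 ≈ -2.1138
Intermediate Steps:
x = 26/41 (x = 338*(1/533) = 26/41 ≈ 0.63415)
N = 12 (N = 2*6 = 12)
x*((8 + N)/(-20 + 14)) = 26*((8 + 12)/(-20 + 14))/41 = 26*(20/(-6))/41 = 26*(-⅙*20)/41 = (26/41)*(-10/3) = -260/123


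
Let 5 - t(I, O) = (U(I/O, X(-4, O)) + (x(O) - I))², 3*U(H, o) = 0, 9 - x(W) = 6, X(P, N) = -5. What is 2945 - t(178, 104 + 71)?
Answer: 33565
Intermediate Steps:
x(W) = 3 (x(W) = 9 - 1*6 = 9 - 6 = 3)
U(H, o) = 0 (U(H, o) = (⅓)*0 = 0)
t(I, O) = 5 - (3 - I)² (t(I, O) = 5 - (0 + (3 - I))² = 5 - (3 - I)²)
2945 - t(178, 104 + 71) = 2945 - (5 - (-3 + 178)²) = 2945 - (5 - 1*175²) = 2945 - (5 - 1*30625) = 2945 - (5 - 30625) = 2945 - 1*(-30620) = 2945 + 30620 = 33565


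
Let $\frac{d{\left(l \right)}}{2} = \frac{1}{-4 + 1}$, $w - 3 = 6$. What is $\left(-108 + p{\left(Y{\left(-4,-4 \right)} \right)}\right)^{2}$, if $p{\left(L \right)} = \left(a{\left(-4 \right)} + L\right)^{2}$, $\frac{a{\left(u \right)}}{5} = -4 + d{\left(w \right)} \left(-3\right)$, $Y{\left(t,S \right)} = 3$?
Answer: $3481$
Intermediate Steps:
$w = 9$ ($w = 3 + 6 = 9$)
$d{\left(l \right)} = - \frac{2}{3}$ ($d{\left(l \right)} = \frac{2}{-4 + 1} = \frac{2}{-3} = 2 \left(- \frac{1}{3}\right) = - \frac{2}{3}$)
$a{\left(u \right)} = -10$ ($a{\left(u \right)} = 5 \left(-4 - -2\right) = 5 \left(-4 + 2\right) = 5 \left(-2\right) = -10$)
$p{\left(L \right)} = \left(-10 + L\right)^{2}$
$\left(-108 + p{\left(Y{\left(-4,-4 \right)} \right)}\right)^{2} = \left(-108 + \left(-10 + 3\right)^{2}\right)^{2} = \left(-108 + \left(-7\right)^{2}\right)^{2} = \left(-108 + 49\right)^{2} = \left(-59\right)^{2} = 3481$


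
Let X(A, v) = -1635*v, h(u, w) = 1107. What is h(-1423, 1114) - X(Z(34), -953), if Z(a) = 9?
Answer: -1557048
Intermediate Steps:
h(-1423, 1114) - X(Z(34), -953) = 1107 - (-1635)*(-953) = 1107 - 1*1558155 = 1107 - 1558155 = -1557048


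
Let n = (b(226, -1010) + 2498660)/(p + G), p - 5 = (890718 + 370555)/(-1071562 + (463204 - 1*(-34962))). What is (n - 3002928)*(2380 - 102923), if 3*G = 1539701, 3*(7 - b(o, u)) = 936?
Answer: 9872467466869694090124/32698637471 ≈ 3.0192e+11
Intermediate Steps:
b(o, u) = -305 (b(o, u) = 7 - ⅓*936 = 7 - 312 = -305)
G = 1539701/3 (G = (⅓)*1539701 = 1539701/3 ≈ 5.1323e+5)
p = 1605707/573396 (p = 5 + (890718 + 370555)/(-1071562 + (463204 - 1*(-34962))) = 5 + 1261273/(-1071562 + (463204 + 34962)) = 5 + 1261273/(-1071562 + 498166) = 5 + 1261273/(-573396) = 5 + 1261273*(-1/573396) = 5 - 1261273/573396 = 1605707/573396 ≈ 2.8003)
n = 159171862620/32698637471 (n = (-305 + 2498660)/(1605707/573396 + 1539701/3) = 2498355/(98095912413/191132) = 2498355*(191132/98095912413) = 159171862620/32698637471 ≈ 4.8678)
(n - 3002928)*(2380 - 102923) = (159171862620/32698637471 - 3002928)*(2380 - 102923) = -98191494851652468/32698637471*(-100543) = 9872467466869694090124/32698637471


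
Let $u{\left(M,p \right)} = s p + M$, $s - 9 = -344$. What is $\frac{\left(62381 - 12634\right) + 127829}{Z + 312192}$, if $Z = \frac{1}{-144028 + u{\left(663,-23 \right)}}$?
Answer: $\frac{24089960160}{42351966719} \approx 0.5688$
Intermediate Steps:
$s = -335$ ($s = 9 - 344 = -335$)
$u{\left(M,p \right)} = M - 335 p$ ($u{\left(M,p \right)} = - 335 p + M = M - 335 p$)
$Z = - \frac{1}{135660}$ ($Z = \frac{1}{-144028 + \left(663 - -7705\right)} = \frac{1}{-144028 + \left(663 + 7705\right)} = \frac{1}{-144028 + 8368} = \frac{1}{-135660} = - \frac{1}{135660} \approx -7.3714 \cdot 10^{-6}$)
$\frac{\left(62381 - 12634\right) + 127829}{Z + 312192} = \frac{\left(62381 - 12634\right) + 127829}{- \frac{1}{135660} + 312192} = \frac{\left(62381 - 12634\right) + 127829}{\frac{42351966719}{135660}} = \left(49747 + 127829\right) \frac{135660}{42351966719} = 177576 \cdot \frac{135660}{42351966719} = \frac{24089960160}{42351966719}$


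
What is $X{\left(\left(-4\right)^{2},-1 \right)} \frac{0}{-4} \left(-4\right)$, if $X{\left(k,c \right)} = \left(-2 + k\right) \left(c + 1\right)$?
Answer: $0$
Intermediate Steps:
$X{\left(k,c \right)} = \left(1 + c\right) \left(-2 + k\right)$ ($X{\left(k,c \right)} = \left(-2 + k\right) \left(1 + c\right) = \left(1 + c\right) \left(-2 + k\right)$)
$X{\left(\left(-4\right)^{2},-1 \right)} \frac{0}{-4} \left(-4\right) = \left(-2 + \left(-4\right)^{2} - -2 - \left(-4\right)^{2}\right) \frac{0}{-4} \left(-4\right) = \left(-2 + 16 + 2 - 16\right) 0 \left(- \frac{1}{4}\right) \left(-4\right) = \left(-2 + 16 + 2 - 16\right) 0 \left(-4\right) = 0 \cdot 0 \left(-4\right) = 0 \left(-4\right) = 0$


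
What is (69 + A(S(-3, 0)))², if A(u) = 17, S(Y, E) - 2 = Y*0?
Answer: 7396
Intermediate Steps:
S(Y, E) = 2 (S(Y, E) = 2 + Y*0 = 2 + 0 = 2)
(69 + A(S(-3, 0)))² = (69 + 17)² = 86² = 7396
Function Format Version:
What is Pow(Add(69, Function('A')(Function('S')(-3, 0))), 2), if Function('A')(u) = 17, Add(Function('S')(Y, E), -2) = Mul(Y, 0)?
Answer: 7396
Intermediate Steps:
Function('S')(Y, E) = 2 (Function('S')(Y, E) = Add(2, Mul(Y, 0)) = Add(2, 0) = 2)
Pow(Add(69, Function('A')(Function('S')(-3, 0))), 2) = Pow(Add(69, 17), 2) = Pow(86, 2) = 7396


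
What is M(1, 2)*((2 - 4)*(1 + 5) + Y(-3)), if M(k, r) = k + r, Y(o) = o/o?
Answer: -33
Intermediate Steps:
Y(o) = 1
M(1, 2)*((2 - 4)*(1 + 5) + Y(-3)) = (1 + 2)*((2 - 4)*(1 + 5) + 1) = 3*(-2*6 + 1) = 3*(-12 + 1) = 3*(-11) = -33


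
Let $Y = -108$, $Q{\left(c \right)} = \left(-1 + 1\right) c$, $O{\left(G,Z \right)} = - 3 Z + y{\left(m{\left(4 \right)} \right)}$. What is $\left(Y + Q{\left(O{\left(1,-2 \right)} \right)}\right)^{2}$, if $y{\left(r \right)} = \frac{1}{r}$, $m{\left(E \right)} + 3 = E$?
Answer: $11664$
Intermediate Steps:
$m{\left(E \right)} = -3 + E$
$O{\left(G,Z \right)} = 1 - 3 Z$ ($O{\left(G,Z \right)} = - 3 Z + \frac{1}{-3 + 4} = - 3 Z + 1^{-1} = - 3 Z + 1 = 1 - 3 Z$)
$Q{\left(c \right)} = 0$ ($Q{\left(c \right)} = 0 c = 0$)
$\left(Y + Q{\left(O{\left(1,-2 \right)} \right)}\right)^{2} = \left(-108 + 0\right)^{2} = \left(-108\right)^{2} = 11664$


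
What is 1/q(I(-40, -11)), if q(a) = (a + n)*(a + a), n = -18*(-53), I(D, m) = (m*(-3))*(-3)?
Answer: -1/169290 ≈ -5.9070e-6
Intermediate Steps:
I(D, m) = 9*m (I(D, m) = -3*m*(-3) = 9*m)
n = 954
q(a) = 2*a*(954 + a) (q(a) = (a + 954)*(a + a) = (954 + a)*(2*a) = 2*a*(954 + a))
1/q(I(-40, -11)) = 1/(2*(9*(-11))*(954 + 9*(-11))) = 1/(2*(-99)*(954 - 99)) = 1/(2*(-99)*855) = 1/(-169290) = -1/169290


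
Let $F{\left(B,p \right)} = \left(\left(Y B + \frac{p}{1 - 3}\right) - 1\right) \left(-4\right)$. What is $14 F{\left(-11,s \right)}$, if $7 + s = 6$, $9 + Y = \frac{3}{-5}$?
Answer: $- \frac{29428}{5} \approx -5885.6$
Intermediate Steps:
$Y = - \frac{48}{5}$ ($Y = -9 + \frac{3}{-5} = -9 + 3 \left(- \frac{1}{5}\right) = -9 - \frac{3}{5} = - \frac{48}{5} \approx -9.6$)
$s = -1$ ($s = -7 + 6 = -1$)
$F{\left(B,p \right)} = 4 + 2 p + \frac{192 B}{5}$ ($F{\left(B,p \right)} = \left(\left(- \frac{48 B}{5} + \frac{p}{1 - 3}\right) - 1\right) \left(-4\right) = \left(\left(- \frac{48 B}{5} + \frac{p}{-2}\right) - 1\right) \left(-4\right) = \left(\left(- \frac{48 B}{5} - \frac{p}{2}\right) - 1\right) \left(-4\right) = \left(-1 - \frac{48 B}{5} - \frac{p}{2}\right) \left(-4\right) = 4 + 2 p + \frac{192 B}{5}$)
$14 F{\left(-11,s \right)} = 14 \left(4 + 2 \left(-1\right) + \frac{192}{5} \left(-11\right)\right) = 14 \left(4 - 2 - \frac{2112}{5}\right) = 14 \left(- \frac{2102}{5}\right) = - \frac{29428}{5}$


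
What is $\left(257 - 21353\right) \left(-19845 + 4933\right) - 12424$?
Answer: $314571128$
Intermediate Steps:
$\left(257 - 21353\right) \left(-19845 + 4933\right) - 12424 = \left(-21096\right) \left(-14912\right) - 12424 = 314583552 - 12424 = 314571128$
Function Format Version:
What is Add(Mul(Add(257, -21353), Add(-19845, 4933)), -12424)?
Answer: 314571128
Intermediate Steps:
Add(Mul(Add(257, -21353), Add(-19845, 4933)), -12424) = Add(Mul(-21096, -14912), -12424) = Add(314583552, -12424) = 314571128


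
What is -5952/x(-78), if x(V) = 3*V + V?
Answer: 248/13 ≈ 19.077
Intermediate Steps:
x(V) = 4*V
-5952/x(-78) = -5952/(4*(-78)) = -5952/(-312) = -5952*(-1/312) = 248/13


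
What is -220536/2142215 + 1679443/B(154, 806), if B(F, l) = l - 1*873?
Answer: -3597742762157/143528405 ≈ -25066.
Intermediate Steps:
B(F, l) = -873 + l (B(F, l) = l - 873 = -873 + l)
-220536/2142215 + 1679443/B(154, 806) = -220536/2142215 + 1679443/(-873 + 806) = -220536*1/2142215 + 1679443/(-67) = -220536/2142215 + 1679443*(-1/67) = -220536/2142215 - 1679443/67 = -3597742762157/143528405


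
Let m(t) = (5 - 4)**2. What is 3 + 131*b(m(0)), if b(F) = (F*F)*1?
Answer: 134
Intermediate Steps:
m(t) = 1 (m(t) = 1**2 = 1)
b(F) = F**2 (b(F) = F**2*1 = F**2)
3 + 131*b(m(0)) = 3 + 131*1**2 = 3 + 131*1 = 3 + 131 = 134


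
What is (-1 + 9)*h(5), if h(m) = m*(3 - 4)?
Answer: -40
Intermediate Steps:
h(m) = -m (h(m) = m*(-1) = -m)
(-1 + 9)*h(5) = (-1 + 9)*(-1*5) = 8*(-5) = -40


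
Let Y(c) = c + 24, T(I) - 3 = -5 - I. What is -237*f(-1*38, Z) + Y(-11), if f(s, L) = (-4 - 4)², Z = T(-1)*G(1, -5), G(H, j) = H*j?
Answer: -15155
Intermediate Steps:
T(I) = -2 - I (T(I) = 3 + (-5 - I) = -2 - I)
Y(c) = 24 + c
Z = 5 (Z = (-2 - 1*(-1))*(1*(-5)) = (-2 + 1)*(-5) = -1*(-5) = 5)
f(s, L) = 64 (f(s, L) = (-8)² = 64)
-237*f(-1*38, Z) + Y(-11) = -237*64 + (24 - 11) = -15168 + 13 = -15155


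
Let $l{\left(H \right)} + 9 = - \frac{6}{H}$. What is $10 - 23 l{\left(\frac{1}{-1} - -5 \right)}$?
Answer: $\frac{503}{2} \approx 251.5$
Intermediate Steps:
$l{\left(H \right)} = -9 - \frac{6}{H}$
$10 - 23 l{\left(\frac{1}{-1} - -5 \right)} = 10 - 23 \left(-9 - \frac{6}{\frac{1}{-1} - -5}\right) = 10 - 23 \left(-9 - \frac{6}{-1 + 5}\right) = 10 - 23 \left(-9 - \frac{6}{4}\right) = 10 - 23 \left(-9 - \frac{3}{2}\right) = 10 - - \frac{483}{2} = 10 + \frac{483}{2} = \frac{503}{2}$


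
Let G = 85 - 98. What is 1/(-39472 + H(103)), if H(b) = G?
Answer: -1/39485 ≈ -2.5326e-5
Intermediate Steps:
G = -13
H(b) = -13
1/(-39472 + H(103)) = 1/(-39472 - 13) = 1/(-39485) = -1/39485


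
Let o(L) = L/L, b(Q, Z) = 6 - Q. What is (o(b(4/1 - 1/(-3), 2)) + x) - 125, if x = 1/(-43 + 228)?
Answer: -22939/185 ≈ -123.99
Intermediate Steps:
o(L) = 1
x = 1/185 ≈ 0.0054054
(o(b(4/1 - 1/(-3), 2)) + x) - 125 = (1 + 1/185) - 125 = 186/185 - 125 = -22939/185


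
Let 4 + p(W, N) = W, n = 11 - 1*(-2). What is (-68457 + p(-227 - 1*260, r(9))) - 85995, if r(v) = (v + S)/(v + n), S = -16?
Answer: -154943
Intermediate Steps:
n = 13 (n = 11 + 2 = 13)
r(v) = (-16 + v)/(13 + v) (r(v) = (v - 16)/(v + 13) = (-16 + v)/(13 + v))
p(W, N) = -4 + W
(-68457 + p(-227 - 1*260, r(9))) - 85995 = (-68457 + (-4 + (-227 - 1*260))) - 85995 = (-68457 + (-4 + (-227 - 260))) - 85995 = (-68457 + (-4 - 487)) - 85995 = (-68457 - 491) - 85995 = -68948 - 85995 = -154943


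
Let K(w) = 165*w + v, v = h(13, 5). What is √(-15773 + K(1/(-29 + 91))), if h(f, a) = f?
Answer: I*√60571210/62 ≈ 125.53*I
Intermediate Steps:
v = 13
K(w) = 13 + 165*w (K(w) = 165*w + 13 = 13 + 165*w)
√(-15773 + K(1/(-29 + 91))) = √(-15773 + (13 + 165/(-29 + 91))) = √(-15773 + (13 + 165/62)) = √(-15773 + 971/62) = √(-976955/62) = I*√60571210/62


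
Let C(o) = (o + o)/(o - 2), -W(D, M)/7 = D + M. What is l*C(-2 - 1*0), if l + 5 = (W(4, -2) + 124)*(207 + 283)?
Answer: 53895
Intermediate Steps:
W(D, M) = -7*D - 7*M (W(D, M) = -7*(D + M) = -7*D - 7*M)
C(o) = 2*o/(-2 + o) (C(o) = (2*o)/(-2 + o) = 2*o/(-2 + o))
l = 53895 (l = -5 + ((-7*4 - 7*(-2)) + 124)*(207 + 283) = -5 + ((-28 + 14) + 124)*490 = -5 + (-14 + 124)*490 = -5 + 110*490 = -5 + 53900 = 53895)
l*C(-2 - 1*0) = 53895*(2*(-2 - 1*0)/(-2 + (-2 - 1*0))) = 53895*(2*(-2 + 0)/(-2 + (-2 + 0))) = 53895*(2*(-2)/(-2 - 2)) = 53895*(2*(-2)/(-4)) = 53895*(2*(-2)*(-¼)) = 53895*1 = 53895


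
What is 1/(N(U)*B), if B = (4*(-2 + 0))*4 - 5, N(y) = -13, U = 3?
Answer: 1/481 ≈ 0.0020790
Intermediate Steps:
B = -37 (B = (4*(-2))*4 - 5 = -8*4 - 5 = -32 - 5 = -37)
1/(N(U)*B) = 1/(-13*(-37)) = 1/481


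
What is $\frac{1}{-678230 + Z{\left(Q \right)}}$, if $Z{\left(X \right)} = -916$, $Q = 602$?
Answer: $- \frac{1}{679146} \approx -1.4724 \cdot 10^{-6}$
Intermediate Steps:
$\frac{1}{-678230 + Z{\left(Q \right)}} = \frac{1}{-678230 - 916} = \frac{1}{-679146} = - \frac{1}{679146}$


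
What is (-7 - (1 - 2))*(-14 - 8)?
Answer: 132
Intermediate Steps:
(-7 - (1 - 2))*(-14 - 8) = (-7 - 1*(-1))*(-22) = (-7 + 1)*(-22) = -6*(-22) = 132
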